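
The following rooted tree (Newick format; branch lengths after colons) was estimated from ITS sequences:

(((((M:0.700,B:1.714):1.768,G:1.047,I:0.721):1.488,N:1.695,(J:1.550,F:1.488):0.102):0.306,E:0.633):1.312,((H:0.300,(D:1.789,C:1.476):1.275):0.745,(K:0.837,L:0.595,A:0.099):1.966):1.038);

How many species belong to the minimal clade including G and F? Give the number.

The MRCA of G and F is the node subtending (((M,B),G,I),N,(J,F)).
That clade contains 7 terminal taxa: B, F, G, I, J, M, N.

7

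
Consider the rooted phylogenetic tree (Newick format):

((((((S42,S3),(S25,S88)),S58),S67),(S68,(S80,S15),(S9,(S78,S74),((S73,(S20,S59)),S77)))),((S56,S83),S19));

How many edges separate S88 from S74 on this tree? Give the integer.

The MRCA of S88 and S74 is the node subtending (((((S42,S3),(S25,S88)),S58),S67),(S68,(S80,S15),(S9,(S78,S74),((S73,(S20,S59)),S77)))).
From S88 up to that node: 5 branches. From S74 up to the same node: 4 branches. Total: 5 + 4 = 9.

9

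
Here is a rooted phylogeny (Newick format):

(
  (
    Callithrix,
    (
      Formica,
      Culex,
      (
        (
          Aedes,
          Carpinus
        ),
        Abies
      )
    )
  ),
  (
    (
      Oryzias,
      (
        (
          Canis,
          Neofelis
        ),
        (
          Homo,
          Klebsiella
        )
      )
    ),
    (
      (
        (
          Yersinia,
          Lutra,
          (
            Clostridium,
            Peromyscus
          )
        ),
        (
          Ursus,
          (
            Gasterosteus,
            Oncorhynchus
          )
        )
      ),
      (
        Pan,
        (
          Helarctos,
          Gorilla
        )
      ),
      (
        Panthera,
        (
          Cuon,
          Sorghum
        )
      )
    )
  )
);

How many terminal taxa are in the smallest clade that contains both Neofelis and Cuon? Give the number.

18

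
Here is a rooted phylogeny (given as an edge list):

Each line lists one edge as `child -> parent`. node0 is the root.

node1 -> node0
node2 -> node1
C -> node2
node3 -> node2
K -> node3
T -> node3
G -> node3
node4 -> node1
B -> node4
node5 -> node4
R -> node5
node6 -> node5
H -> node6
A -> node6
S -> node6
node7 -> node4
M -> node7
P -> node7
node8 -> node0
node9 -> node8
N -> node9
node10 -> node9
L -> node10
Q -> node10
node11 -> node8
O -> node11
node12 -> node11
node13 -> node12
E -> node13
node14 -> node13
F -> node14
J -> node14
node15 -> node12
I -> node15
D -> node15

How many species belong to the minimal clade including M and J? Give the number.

20

The MRCA of M and J is the root, so the clade is the entire tree.
That clade contains 20 terminal taxa: A, B, C, D, E, F, G, H, I, J, K, L, M, N, O, P, Q, R, S, T.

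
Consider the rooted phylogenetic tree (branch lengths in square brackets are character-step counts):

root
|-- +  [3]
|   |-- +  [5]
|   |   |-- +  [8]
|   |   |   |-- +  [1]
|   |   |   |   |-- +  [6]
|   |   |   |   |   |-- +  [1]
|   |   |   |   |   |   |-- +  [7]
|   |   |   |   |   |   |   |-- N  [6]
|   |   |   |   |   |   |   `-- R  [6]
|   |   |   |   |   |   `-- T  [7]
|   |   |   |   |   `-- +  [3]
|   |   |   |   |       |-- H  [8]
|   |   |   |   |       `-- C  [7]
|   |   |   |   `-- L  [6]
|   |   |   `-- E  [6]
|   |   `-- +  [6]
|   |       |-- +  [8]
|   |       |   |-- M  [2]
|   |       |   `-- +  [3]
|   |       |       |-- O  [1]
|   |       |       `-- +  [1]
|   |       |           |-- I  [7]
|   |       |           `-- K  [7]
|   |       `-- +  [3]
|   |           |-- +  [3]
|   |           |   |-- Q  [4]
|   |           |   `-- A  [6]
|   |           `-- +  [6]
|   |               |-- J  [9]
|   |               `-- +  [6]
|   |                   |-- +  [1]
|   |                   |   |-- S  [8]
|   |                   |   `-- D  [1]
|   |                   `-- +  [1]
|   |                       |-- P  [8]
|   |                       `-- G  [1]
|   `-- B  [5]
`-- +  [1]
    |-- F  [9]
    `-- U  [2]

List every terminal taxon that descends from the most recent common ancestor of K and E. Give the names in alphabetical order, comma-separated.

A, C, D, E, G, H, I, J, K, L, M, N, O, P, Q, R, S, T

Tracing K: it sits inside (I,K).
Tracing E: it sits inside (((((N,R),T),(H,C)),L),E).
The smallest clade enclosing both is ((((((N,R),T),(H,C)),L),E),((M,(O,(I,K))),((Q,A),(J,((S,D),(P,G)))))); the answer is its 18 terminal taxa in alphabetical order.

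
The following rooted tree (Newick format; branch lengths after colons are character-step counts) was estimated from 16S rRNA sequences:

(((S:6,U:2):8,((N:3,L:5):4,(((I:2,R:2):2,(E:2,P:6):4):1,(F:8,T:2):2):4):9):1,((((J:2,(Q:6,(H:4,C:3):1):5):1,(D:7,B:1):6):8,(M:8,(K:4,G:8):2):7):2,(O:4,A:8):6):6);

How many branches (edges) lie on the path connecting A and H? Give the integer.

8

The MRCA of A and H is the node subtending ((((J,(Q,(H,C))),(D,B)),(M,(K,G))),(O,A)).
From A up to that node: 2 branches. From H up to the same node: 6 branches. Total: 2 + 6 = 8.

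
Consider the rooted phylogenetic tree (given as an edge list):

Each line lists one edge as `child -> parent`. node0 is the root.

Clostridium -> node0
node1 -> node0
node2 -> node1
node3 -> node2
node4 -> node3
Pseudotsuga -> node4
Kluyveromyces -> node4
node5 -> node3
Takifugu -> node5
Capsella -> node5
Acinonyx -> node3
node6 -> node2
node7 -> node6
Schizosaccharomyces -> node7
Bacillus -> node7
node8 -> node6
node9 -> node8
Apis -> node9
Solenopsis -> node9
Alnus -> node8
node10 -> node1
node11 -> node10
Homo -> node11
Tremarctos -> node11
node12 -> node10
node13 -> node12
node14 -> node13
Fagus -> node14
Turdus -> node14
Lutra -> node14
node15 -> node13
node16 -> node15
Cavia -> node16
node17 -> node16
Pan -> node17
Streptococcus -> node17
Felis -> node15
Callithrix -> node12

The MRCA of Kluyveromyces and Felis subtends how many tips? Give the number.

20

The MRCA of Kluyveromyces and Felis is the node subtending ((((Pseudotsuga,Kluyveromyces),(Takifugu,Capsella),Acinonyx),((Schizosaccharomyces,Bacillus),((Apis,Solenopsis),Alnus))),((Homo,Tremarctos),(((Fagus,Turdus,Lutra),((Cavia,(Pan,Streptococcus)),Felis)),Callithrix))).
That clade contains 20 terminal taxa: Acinonyx, Alnus, Apis, Bacillus, Callithrix, Capsella, Cavia, Fagus, Felis, Homo, Kluyveromyces, Lutra, Pan, Pseudotsuga, Schizosaccharomyces, Solenopsis, Streptococcus, Takifugu, Tremarctos, Turdus.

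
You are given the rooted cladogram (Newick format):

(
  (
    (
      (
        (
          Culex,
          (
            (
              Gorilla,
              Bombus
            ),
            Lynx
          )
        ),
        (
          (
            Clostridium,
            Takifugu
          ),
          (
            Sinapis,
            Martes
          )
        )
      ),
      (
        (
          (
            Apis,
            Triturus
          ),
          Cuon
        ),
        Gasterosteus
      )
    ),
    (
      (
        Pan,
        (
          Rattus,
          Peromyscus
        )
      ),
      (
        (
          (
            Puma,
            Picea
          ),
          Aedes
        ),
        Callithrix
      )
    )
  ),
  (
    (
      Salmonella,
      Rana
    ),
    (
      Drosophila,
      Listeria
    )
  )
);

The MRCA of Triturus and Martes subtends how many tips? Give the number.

12

The MRCA of Triturus and Martes is the node subtending (((Culex,((Gorilla,Bombus),Lynx)),((Clostridium,Takifugu),(Sinapis,Martes))),(((Apis,Triturus),Cuon),Gasterosteus)).
That clade contains 12 terminal taxa: Apis, Bombus, Clostridium, Culex, Cuon, Gasterosteus, Gorilla, Lynx, Martes, Sinapis, Takifugu, Triturus.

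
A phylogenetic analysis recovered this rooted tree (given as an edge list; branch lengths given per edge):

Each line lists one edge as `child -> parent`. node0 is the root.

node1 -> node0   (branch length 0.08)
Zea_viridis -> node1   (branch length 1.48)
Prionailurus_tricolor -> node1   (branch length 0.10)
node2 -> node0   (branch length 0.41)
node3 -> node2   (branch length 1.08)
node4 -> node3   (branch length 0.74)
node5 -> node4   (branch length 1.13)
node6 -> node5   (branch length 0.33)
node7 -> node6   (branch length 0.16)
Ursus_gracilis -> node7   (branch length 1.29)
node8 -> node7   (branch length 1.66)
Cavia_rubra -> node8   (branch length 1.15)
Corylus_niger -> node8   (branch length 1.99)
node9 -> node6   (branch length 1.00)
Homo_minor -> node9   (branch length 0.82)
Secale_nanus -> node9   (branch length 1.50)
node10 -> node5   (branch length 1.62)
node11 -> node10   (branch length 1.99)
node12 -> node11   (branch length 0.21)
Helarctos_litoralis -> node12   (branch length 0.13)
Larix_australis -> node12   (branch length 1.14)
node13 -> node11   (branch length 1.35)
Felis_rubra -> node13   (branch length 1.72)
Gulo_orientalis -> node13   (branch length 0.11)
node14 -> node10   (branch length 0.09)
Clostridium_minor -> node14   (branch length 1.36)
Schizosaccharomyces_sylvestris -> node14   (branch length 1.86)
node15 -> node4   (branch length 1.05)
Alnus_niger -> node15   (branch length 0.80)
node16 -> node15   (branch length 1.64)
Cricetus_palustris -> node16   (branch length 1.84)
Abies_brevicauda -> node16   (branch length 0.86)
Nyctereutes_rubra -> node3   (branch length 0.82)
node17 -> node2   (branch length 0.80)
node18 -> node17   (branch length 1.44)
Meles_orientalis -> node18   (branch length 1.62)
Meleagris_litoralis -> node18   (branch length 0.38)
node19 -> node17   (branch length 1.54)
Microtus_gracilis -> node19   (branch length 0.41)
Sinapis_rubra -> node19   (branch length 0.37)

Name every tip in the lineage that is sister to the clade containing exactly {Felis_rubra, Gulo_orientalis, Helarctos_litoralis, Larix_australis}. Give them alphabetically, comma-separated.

The clade containing exactly {Felis_rubra, Gulo_orientalis, Helarctos_litoralis, Larix_australis} attaches to the tree at the node subtending (((Helarctos_litoralis,Larix_australis),(Felis_rubra,Gulo_orientalis)),(Clostridium_minor,Schizosaccharomyces_sylvestris)).
The other lineage descending from that same node — the sister group — is (Clostridium_minor,Schizosaccharomyces_sylvestris); its 2 tips in alphabetical order are the answer.

Clostridium_minor, Schizosaccharomyces_sylvestris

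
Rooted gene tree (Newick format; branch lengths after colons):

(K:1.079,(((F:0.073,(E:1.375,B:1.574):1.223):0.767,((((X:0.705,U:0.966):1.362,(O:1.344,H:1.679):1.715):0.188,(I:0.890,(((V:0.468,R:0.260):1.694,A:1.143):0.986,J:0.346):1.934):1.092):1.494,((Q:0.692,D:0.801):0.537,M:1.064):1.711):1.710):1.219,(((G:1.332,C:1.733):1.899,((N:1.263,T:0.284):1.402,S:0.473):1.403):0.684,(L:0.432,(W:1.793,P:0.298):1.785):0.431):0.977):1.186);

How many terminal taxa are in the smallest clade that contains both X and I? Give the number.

9

The MRCA of X and I is the node subtending (((X,U),(O,H)),(I,(((V,R),A),J))).
That clade contains 9 terminal taxa: A, H, I, J, O, R, U, V, X.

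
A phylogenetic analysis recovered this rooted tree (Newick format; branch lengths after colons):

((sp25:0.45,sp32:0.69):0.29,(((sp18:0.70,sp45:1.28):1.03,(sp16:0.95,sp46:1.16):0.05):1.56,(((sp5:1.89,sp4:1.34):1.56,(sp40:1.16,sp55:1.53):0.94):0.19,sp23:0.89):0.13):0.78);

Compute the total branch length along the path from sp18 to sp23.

4.31

The path runs sp18 → … → MRCA → … → sp23; the MRCA is the node subtending (((sp18,sp45),(sp16,sp46)),(((sp5,sp4),(sp40,sp55)),sp23)).
Branch lengths along that path: 0.70 + 1.03 + 1.56 + 0.13 + 0.89 = 4.31.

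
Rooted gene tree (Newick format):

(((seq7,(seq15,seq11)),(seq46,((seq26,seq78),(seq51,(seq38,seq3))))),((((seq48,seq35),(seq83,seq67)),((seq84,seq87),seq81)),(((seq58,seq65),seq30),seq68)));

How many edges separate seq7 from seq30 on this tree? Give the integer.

7

The MRCA of seq7 and seq30 is the root of the tree.
From seq7 up to that node: 3 branches. From seq30 up to the same node: 4 branches. Total: 3 + 4 = 7.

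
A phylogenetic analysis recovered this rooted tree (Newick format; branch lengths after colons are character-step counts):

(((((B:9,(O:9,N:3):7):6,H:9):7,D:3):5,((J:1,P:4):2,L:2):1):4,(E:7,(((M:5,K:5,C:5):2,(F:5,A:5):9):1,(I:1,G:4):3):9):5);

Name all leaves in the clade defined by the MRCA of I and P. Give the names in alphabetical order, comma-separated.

A, B, C, D, E, F, G, H, I, J, K, L, M, N, O, P

Tracing I: it sits inside (I,G).
Tracing P: it sits inside (J,P).
The smallest clade enclosing both is the whole tree (their MRCA is the root), so the answer is all 16 tips in alphabetical order.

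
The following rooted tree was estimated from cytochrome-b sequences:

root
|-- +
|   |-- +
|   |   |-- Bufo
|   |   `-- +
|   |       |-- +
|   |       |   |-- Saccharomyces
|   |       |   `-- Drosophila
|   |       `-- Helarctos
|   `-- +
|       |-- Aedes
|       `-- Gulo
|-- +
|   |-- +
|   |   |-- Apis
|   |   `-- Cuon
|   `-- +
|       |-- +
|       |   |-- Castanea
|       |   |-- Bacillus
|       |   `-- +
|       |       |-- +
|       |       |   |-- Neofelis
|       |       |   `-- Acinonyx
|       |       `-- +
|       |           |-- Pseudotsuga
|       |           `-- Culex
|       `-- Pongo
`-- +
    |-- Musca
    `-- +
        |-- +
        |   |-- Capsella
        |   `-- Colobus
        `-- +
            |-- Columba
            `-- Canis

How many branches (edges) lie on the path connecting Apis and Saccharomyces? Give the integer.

8

The MRCA of Apis and Saccharomyces is the root of the tree.
From Apis up to that node: 3 branches. From Saccharomyces up to the same node: 5 branches. Total: 3 + 5 = 8.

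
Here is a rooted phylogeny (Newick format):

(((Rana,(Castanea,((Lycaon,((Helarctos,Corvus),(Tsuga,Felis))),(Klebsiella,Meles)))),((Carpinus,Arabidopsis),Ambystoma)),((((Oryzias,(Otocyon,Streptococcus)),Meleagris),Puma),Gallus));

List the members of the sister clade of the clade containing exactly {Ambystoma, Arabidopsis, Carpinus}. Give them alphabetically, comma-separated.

Castanea, Corvus, Felis, Helarctos, Klebsiella, Lycaon, Meles, Rana, Tsuga

The clade containing exactly {Ambystoma, Arabidopsis, Carpinus} attaches to the tree at the node subtending ((Rana,(Castanea,((Lycaon,((Helarctos,Corvus),(Tsuga,Felis))),(Klebsiella,Meles)))),((Carpinus,Arabidopsis),Ambystoma)).
The other lineage descending from that same node — the sister group — is (Rana,(Castanea,((Lycaon,((Helarctos,Corvus),(Tsuga,Felis))),(Klebsiella,Meles)))); its 9 tips in alphabetical order are the answer.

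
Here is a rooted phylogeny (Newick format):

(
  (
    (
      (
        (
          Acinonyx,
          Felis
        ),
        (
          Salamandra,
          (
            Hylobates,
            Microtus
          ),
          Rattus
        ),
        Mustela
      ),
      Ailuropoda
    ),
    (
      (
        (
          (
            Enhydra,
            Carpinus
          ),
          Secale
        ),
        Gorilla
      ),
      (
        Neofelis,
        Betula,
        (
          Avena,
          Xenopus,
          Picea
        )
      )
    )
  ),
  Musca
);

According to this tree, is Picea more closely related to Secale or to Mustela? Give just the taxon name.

The MRCA of Picea and Secale subtends ((((Enhydra,Carpinus),Secale),Gorilla),(Neofelis,Betula,(Avena,Xenopus,Picea))) (9 taxa).
The MRCA of Picea and Mustela subtends ((((Acinonyx,Felis),(Salamandra,(Hylobates,Microtus),Rattus),Mustela),Ailuropoda),((((Enhydra,Carpinus),Secale),Gorilla),(Neofelis,Betula,(Avena,Xenopus,Picea)))) (17 taxa).
The first is nested inside the second, so Picea shares a more recent common ancestor with Secale.

Secale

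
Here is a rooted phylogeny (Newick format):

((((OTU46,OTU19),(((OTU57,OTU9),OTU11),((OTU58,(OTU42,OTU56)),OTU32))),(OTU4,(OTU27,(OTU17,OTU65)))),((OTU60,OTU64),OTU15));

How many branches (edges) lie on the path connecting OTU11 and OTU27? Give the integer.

7

The MRCA of OTU11 and OTU27 is the node subtending (((OTU46,OTU19),(((OTU57,OTU9),OTU11),((OTU58,(OTU42,OTU56)),OTU32))),(OTU4,(OTU27,(OTU17,OTU65)))).
From OTU11 up to that node: 4 branches. From OTU27 up to the same node: 3 branches. Total: 4 + 3 = 7.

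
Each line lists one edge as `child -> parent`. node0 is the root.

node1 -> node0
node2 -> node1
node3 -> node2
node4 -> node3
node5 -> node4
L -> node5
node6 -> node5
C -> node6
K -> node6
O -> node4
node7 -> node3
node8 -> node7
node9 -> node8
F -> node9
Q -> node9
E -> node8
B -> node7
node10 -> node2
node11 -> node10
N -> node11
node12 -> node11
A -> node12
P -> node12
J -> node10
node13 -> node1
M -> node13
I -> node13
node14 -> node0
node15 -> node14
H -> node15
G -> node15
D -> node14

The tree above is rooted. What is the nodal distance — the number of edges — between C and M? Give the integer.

The MRCA of C and M is the node subtending (((((L,(C,K)),O),(((F,Q),E),B)),((N,(A,P)),J)),(M,I)).
From C up to that node: 6 branches. From M up to the same node: 2 branches. Total: 6 + 2 = 8.

8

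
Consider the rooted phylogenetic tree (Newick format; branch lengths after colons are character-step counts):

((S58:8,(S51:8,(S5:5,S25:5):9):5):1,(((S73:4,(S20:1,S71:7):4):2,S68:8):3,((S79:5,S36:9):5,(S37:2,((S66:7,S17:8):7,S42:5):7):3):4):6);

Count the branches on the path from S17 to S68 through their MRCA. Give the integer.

The MRCA of S17 and S68 is the node subtending (((S73,(S20,S71)),S68),((S79,S36),(S37,((S66,S17),S42)))).
From S17 up to that node: 5 branches. From S68 up to the same node: 2 branches. Total: 5 + 2 = 7.

7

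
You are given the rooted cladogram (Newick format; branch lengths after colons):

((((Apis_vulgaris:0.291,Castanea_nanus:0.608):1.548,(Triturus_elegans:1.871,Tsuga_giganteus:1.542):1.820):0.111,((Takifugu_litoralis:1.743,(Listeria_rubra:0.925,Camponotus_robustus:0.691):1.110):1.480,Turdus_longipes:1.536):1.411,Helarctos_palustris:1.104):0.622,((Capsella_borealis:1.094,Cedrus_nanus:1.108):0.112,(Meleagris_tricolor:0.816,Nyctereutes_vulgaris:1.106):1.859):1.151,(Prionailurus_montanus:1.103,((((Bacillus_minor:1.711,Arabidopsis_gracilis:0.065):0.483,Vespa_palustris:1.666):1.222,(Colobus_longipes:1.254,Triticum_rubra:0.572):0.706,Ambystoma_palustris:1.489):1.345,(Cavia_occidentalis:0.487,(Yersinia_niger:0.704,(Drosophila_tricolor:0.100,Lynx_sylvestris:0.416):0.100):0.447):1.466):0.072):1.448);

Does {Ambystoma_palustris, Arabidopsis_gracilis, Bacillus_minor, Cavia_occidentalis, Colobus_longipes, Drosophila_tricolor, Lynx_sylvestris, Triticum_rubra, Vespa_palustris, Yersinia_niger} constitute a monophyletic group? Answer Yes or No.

Yes

The most recent common ancestor of these taxa subtends ((((Bacillus_minor,Arabidopsis_gracilis),Vespa_palustris),(Colobus_longipes,Triticum_rubra),Ambystoma_palustris),(Cavia_occidentalis,(Yersinia_niger,(Drosophila_tricolor,Lynx_sylvestris)))).
That clade has exactly 10 tips — every listed taxon and nothing else — so the group is monophyletic.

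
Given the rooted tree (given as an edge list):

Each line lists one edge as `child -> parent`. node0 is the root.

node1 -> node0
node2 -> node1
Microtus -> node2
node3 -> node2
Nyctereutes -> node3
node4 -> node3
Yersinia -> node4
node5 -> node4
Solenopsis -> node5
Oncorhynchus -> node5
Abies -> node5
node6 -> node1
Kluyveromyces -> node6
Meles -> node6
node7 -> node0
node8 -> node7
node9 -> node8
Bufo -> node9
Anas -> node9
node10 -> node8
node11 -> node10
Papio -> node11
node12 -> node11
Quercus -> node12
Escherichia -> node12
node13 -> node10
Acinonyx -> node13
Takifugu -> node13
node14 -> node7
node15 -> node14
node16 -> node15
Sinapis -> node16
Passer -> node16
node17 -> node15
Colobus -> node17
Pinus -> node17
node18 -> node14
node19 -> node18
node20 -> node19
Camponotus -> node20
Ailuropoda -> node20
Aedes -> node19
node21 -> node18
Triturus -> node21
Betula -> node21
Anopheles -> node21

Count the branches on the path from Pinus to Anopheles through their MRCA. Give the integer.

The MRCA of Pinus and Anopheles is the node subtending (((Sinapis,Passer),(Colobus,Pinus)),(((Camponotus,Ailuropoda),Aedes),(Triturus,Betula,Anopheles))).
From Pinus up to that node: 3 branches. From Anopheles up to the same node: 3 branches. Total: 3 + 3 = 6.

6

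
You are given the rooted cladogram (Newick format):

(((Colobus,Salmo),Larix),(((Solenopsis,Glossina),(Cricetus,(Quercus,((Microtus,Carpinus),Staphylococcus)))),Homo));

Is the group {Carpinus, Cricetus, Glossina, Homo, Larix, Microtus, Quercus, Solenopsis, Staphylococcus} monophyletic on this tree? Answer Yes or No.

The MRCA of the listed taxa is the root, so the smallest clade containing them is the whole tree.
That clade also contains Colobus, Salmo, which are not in the proposed group, so the group is not monophyletic.

No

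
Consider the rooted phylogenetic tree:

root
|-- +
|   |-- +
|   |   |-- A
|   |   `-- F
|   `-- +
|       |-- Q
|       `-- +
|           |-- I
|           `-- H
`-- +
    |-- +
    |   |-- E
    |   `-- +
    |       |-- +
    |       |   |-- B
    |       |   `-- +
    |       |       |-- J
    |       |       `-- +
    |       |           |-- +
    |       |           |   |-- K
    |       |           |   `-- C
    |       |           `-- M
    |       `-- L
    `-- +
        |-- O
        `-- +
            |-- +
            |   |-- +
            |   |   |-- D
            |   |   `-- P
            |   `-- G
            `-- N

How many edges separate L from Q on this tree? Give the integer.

7

The MRCA of L and Q is the root of the tree.
From L up to that node: 4 branches. From Q up to the same node: 3 branches. Total: 4 + 3 = 7.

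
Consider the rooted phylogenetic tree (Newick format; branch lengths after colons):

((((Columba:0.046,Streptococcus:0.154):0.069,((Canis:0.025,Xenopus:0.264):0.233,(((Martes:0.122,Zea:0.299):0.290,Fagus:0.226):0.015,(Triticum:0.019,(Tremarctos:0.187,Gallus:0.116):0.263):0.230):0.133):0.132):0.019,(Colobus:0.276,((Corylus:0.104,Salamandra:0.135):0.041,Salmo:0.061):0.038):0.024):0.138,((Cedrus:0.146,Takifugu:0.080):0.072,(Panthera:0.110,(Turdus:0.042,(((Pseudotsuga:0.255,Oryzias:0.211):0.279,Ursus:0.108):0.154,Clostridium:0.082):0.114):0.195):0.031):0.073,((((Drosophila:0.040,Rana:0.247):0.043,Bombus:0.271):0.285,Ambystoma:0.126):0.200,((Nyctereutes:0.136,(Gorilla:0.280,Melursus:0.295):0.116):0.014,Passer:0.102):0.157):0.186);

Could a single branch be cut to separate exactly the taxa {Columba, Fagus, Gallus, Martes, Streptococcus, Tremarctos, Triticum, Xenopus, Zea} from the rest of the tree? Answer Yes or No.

The MRCA of the listed taxa subtends ((Columba,Streptococcus),((Canis,Xenopus),(((Martes,Zea),Fagus),(Triticum,(Tremarctos,Gallus))))).
That clade also contains Canis, which is not in the proposed group, so the group is not monophyletic.

No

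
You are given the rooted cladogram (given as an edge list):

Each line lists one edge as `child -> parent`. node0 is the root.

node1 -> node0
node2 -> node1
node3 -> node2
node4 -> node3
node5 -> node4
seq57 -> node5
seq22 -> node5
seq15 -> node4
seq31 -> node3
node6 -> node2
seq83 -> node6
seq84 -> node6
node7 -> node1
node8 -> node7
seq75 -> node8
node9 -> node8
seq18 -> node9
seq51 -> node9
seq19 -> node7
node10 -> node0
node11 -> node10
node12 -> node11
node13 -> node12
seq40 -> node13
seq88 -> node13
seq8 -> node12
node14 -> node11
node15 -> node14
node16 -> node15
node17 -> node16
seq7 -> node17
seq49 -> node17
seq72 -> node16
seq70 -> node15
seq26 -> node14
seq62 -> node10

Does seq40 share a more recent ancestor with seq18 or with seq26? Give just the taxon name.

The MRCA of seq40 and seq26 subtends (((seq40,seq88),seq8),((((seq7,seq49),seq72),seq70),seq26)) (8 taxa).
The MRCA of seq40 and seq18 is the root, subtending the entire tree (19 taxa).
The first is nested inside the second, so seq40 shares a more recent common ancestor with seq26.

seq26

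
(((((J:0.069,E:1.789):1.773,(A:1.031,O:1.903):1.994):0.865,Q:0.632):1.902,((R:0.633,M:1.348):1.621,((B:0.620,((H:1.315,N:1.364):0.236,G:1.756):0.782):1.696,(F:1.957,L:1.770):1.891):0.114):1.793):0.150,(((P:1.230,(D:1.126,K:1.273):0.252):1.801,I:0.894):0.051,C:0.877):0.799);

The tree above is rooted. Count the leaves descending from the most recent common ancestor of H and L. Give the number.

6

The MRCA of H and L is the node subtending ((B,((H,N),G)),(F,L)).
That clade contains 6 terminal taxa: B, F, G, H, L, N.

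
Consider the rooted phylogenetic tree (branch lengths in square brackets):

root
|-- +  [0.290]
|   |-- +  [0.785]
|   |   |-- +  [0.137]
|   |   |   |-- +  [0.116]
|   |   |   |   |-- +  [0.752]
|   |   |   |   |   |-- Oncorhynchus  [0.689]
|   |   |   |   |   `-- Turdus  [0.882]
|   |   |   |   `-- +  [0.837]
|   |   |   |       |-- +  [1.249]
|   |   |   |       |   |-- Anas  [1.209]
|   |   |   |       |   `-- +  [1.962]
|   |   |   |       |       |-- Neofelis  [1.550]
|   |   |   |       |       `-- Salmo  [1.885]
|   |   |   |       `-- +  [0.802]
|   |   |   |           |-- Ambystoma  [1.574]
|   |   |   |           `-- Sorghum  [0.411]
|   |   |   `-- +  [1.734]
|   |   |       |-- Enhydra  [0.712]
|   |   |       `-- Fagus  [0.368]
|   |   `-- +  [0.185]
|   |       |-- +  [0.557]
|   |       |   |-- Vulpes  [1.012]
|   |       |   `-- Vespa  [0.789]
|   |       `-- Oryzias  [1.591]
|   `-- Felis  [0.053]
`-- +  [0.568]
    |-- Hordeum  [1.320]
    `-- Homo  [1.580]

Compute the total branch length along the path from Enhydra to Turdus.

The path runs Enhydra → … → MRCA → … → Turdus; the MRCA is the node subtending (((Oncorhynchus,Turdus),((Anas,(Neofelis,Salmo)),(Ambystoma,Sorghum))),(Enhydra,Fagus)).
Branch lengths along that path: 0.712 + 1.734 + 0.116 + 0.752 + 0.882 = 4.196.

4.196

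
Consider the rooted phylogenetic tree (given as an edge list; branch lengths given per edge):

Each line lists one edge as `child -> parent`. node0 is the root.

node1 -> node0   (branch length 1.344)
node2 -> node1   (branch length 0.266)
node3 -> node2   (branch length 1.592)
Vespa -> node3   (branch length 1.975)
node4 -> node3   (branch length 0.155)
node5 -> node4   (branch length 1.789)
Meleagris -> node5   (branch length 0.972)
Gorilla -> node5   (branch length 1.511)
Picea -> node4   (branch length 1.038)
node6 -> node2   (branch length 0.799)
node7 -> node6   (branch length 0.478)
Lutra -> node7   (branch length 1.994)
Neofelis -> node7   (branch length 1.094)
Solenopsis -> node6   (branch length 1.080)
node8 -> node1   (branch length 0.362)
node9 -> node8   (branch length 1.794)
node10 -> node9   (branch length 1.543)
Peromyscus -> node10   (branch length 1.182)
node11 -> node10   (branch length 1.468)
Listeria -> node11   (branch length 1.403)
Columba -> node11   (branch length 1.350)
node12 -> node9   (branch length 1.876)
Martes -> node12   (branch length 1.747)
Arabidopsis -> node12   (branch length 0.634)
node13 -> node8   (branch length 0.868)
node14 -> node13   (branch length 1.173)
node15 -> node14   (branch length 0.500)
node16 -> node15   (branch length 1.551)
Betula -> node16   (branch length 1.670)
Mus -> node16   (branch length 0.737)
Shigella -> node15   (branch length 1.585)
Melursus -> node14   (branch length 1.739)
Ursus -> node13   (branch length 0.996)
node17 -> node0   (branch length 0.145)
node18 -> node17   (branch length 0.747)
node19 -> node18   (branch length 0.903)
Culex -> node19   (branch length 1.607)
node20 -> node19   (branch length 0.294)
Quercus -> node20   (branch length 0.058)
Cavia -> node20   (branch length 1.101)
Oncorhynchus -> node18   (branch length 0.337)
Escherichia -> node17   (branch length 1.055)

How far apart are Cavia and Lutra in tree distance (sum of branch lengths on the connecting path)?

8.071

The path runs Cavia → … → MRCA → … → Lutra; the MRCA is the root of the tree.
Branch lengths along that path: 1.101 + 0.294 + 0.903 + 0.747 + 0.145 + 1.344 + 0.266 + 0.799 + 0.478 + 1.994 = 8.071.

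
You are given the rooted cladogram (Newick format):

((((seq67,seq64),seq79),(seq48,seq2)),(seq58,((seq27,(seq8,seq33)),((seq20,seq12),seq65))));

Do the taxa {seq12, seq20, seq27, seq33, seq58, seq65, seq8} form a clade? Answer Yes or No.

The most recent common ancestor of these taxa subtends (seq58,((seq27,(seq8,seq33)),((seq20,seq12),seq65))).
That clade has exactly 7 tips — every listed taxon and nothing else — so the group is monophyletic.

Yes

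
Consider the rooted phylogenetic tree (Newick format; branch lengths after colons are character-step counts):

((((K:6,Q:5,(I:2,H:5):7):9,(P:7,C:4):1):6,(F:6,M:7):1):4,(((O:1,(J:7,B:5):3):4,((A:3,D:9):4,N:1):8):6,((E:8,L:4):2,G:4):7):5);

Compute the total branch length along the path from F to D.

43

The path runs F → … → MRCA → … → D; the MRCA is the root of the tree.
Branch lengths along that path: 6 + 1 + 4 + 5 + 6 + 8 + 4 + 9 = 43.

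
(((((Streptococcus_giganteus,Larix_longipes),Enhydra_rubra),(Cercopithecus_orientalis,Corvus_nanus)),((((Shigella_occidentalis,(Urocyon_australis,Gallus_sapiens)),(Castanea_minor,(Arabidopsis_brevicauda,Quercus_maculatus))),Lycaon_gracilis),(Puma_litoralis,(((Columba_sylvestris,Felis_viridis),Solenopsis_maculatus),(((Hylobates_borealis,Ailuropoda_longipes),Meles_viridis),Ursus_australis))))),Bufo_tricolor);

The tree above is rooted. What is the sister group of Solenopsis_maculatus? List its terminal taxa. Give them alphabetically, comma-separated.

Columba_sylvestris, Felis_viridis

Solenopsis_maculatus attaches to the tree at the node subtending ((Columba_sylvestris,Felis_viridis),Solenopsis_maculatus).
The other lineage descending from that same node — the sister group — is (Columba_sylvestris,Felis_viridis); its 2 tips in alphabetical order are the answer.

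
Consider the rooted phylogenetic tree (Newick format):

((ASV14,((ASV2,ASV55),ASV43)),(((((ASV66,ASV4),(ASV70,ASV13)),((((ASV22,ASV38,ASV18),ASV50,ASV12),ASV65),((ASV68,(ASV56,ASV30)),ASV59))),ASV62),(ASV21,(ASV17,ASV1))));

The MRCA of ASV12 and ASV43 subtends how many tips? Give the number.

22

The MRCA of ASV12 and ASV43 is the root, so the clade is the entire tree.
That clade contains 22 terminal taxa: ASV1, ASV12, ASV13, ASV14, ASV17, ASV18, ASV2, ASV21, ASV22, ASV30, ASV38, ASV4, ASV43, ASV50, ASV55, ASV56, ASV59, ASV62, ASV65, ASV66, ASV68, ASV70.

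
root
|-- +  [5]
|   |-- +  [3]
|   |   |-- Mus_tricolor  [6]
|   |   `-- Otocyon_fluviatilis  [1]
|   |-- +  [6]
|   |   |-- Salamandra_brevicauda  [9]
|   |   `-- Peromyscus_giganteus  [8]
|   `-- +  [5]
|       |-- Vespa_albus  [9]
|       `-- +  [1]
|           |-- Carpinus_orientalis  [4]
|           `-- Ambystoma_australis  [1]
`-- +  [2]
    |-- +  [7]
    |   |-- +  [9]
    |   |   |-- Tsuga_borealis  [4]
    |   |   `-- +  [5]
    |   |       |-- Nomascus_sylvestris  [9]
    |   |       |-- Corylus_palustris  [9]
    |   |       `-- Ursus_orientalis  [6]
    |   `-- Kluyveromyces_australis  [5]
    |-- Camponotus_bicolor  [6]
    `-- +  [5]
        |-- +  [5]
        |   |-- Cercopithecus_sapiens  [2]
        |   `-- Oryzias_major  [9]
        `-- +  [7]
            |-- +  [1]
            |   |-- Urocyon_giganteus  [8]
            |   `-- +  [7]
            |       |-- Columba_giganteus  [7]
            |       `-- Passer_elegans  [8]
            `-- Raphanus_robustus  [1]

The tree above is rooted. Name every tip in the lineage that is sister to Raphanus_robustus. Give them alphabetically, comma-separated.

Raphanus_robustus attaches to the tree at the node subtending ((Urocyon_giganteus,(Columba_giganteus,Passer_elegans)),Raphanus_robustus).
The other lineage descending from that same node — the sister group — is (Urocyon_giganteus,(Columba_giganteus,Passer_elegans)); its 3 tips in alphabetical order are the answer.

Columba_giganteus, Passer_elegans, Urocyon_giganteus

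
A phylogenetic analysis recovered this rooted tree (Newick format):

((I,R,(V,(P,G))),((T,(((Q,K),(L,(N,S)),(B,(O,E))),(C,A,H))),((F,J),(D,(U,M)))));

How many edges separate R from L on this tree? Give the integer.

8

The MRCA of R and L is the root of the tree.
From R up to that node: 2 branches. From L up to the same node: 6 branches. Total: 2 + 6 = 8.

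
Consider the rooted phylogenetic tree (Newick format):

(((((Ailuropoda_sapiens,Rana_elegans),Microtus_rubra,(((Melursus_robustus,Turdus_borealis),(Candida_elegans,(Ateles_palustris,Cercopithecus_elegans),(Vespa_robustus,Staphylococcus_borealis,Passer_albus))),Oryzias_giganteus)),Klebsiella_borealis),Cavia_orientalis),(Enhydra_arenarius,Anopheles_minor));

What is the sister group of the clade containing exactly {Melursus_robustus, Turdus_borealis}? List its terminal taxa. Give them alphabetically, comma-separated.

The clade containing exactly {Melursus_robustus, Turdus_borealis} attaches to the tree at the node subtending ((Melursus_robustus,Turdus_borealis),(Candida_elegans,(Ateles_palustris,Cercopithecus_elegans),(Vespa_robustus,Staphylococcus_borealis,Passer_albus))).
The other lineage descending from that same node — the sister group — is (Candida_elegans,(Ateles_palustris,Cercopithecus_elegans),(Vespa_robustus,Staphylococcus_borealis,Passer_albus)); its 6 tips in alphabetical order are the answer.

Ateles_palustris, Candida_elegans, Cercopithecus_elegans, Passer_albus, Staphylococcus_borealis, Vespa_robustus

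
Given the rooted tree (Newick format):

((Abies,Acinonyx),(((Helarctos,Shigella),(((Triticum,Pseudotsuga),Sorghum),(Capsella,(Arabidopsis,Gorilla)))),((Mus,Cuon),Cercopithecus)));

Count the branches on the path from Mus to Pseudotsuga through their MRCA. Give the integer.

8

The MRCA of Mus and Pseudotsuga is the node subtending (((Helarctos,Shigella),(((Triticum,Pseudotsuga),Sorghum),(Capsella,(Arabidopsis,Gorilla)))),((Mus,Cuon),Cercopithecus)).
From Mus up to that node: 3 branches. From Pseudotsuga up to the same node: 5 branches. Total: 3 + 5 = 8.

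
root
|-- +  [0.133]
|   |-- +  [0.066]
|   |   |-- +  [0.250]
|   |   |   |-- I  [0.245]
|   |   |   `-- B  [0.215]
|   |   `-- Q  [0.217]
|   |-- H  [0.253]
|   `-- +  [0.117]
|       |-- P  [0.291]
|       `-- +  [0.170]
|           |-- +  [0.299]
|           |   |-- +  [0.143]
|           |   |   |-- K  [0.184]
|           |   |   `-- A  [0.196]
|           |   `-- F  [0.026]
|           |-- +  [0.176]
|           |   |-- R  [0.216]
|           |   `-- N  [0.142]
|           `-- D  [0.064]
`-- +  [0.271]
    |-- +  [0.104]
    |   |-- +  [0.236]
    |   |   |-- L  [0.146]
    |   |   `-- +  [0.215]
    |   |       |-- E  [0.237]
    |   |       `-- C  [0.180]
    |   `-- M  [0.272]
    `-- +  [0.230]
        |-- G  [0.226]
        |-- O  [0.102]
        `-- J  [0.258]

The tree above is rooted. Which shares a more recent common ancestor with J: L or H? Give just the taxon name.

L

The MRCA of J and L subtends (((L,(E,C)),M),(G,O,J)) (7 taxa).
The MRCA of J and H is the root, subtending the entire tree (18 taxa).
The first is nested inside the second, so J shares a more recent common ancestor with L.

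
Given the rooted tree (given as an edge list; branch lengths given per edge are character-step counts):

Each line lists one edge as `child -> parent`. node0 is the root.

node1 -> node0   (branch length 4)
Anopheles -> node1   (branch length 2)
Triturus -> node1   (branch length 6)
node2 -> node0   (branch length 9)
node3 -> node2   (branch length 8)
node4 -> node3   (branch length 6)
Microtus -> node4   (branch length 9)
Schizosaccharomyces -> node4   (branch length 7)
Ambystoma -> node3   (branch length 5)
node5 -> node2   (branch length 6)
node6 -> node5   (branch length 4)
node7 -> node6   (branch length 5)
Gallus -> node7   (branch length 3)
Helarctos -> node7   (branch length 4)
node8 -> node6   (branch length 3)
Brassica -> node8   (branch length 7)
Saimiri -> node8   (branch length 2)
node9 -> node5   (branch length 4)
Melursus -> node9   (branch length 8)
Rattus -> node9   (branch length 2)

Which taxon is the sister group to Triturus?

Triturus attaches to the tree at the node subtending (Anopheles,Triturus).
The other lineage descending from that same node — the sister group — is the single tip Anopheles.

Anopheles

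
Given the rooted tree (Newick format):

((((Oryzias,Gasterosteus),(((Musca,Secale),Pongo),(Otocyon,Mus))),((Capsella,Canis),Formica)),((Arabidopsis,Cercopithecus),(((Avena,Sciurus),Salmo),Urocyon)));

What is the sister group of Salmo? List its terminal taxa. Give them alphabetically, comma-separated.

Salmo attaches to the tree at the node subtending ((Avena,Sciurus),Salmo).
The other lineage descending from that same node — the sister group — is (Avena,Sciurus); its 2 tips in alphabetical order are the answer.

Avena, Sciurus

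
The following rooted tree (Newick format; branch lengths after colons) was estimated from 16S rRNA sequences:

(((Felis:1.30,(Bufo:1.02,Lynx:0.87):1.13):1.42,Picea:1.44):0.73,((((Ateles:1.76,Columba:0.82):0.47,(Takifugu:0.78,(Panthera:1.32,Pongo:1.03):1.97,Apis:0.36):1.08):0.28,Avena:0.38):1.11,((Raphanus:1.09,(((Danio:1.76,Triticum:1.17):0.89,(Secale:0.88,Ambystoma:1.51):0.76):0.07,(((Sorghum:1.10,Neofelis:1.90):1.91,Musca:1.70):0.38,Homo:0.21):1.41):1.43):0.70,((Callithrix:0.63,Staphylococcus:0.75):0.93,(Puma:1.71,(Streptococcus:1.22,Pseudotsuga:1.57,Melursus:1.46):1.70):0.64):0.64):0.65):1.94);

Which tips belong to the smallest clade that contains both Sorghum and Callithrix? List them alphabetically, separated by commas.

Ambystoma, Callithrix, Danio, Homo, Melursus, Musca, Neofelis, Pseudotsuga, Puma, Raphanus, Secale, Sorghum, Staphylococcus, Streptococcus, Triticum

Tracing Sorghum: it sits inside (Sorghum,Neofelis).
Tracing Callithrix: it sits inside (Callithrix,Staphylococcus).
The smallest clade enclosing both is ((Raphanus,(((Danio,Triticum),(Secale,Ambystoma)),(((Sorghum,Neofelis),Musca),Homo))),((Callithrix,Staphylococcus),(Puma,(Streptococcus,Pseudotsuga,Melursus)))); the answer is its 15 terminal taxa in alphabetical order.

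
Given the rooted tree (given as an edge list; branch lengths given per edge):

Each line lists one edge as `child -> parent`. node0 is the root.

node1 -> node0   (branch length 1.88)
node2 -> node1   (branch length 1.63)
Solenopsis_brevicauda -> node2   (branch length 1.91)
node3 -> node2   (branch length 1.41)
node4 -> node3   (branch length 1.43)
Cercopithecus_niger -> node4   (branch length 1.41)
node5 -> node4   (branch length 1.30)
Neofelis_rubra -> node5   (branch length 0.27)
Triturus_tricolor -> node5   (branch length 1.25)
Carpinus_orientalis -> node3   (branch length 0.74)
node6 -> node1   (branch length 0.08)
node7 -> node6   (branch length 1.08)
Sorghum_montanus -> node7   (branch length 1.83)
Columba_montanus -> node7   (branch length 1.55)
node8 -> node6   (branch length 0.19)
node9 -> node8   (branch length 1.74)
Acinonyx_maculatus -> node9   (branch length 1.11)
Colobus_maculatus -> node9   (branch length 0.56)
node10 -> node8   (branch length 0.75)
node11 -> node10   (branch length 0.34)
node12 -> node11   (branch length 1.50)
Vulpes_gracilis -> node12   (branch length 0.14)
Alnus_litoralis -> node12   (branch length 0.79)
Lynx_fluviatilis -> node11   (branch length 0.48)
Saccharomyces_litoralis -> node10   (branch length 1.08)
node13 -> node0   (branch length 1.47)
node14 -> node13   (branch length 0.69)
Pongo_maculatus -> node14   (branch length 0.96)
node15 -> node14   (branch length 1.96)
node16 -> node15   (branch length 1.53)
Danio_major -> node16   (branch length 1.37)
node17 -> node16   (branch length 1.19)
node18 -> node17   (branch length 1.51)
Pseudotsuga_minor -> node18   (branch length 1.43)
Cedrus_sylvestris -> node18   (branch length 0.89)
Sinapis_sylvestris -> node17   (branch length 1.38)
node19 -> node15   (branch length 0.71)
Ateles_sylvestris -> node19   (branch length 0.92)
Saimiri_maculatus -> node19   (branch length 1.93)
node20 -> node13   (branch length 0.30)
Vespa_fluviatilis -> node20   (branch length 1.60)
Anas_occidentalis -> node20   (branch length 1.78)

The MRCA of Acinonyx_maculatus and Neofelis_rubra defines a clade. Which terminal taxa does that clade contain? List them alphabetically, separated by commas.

Acinonyx_maculatus, Alnus_litoralis, Carpinus_orientalis, Cercopithecus_niger, Colobus_maculatus, Columba_montanus, Lynx_fluviatilis, Neofelis_rubra, Saccharomyces_litoralis, Solenopsis_brevicauda, Sorghum_montanus, Triturus_tricolor, Vulpes_gracilis

Tracing Acinonyx_maculatus: it sits inside (Acinonyx_maculatus,Colobus_maculatus).
Tracing Neofelis_rubra: it sits inside (Neofelis_rubra,Triturus_tricolor).
The smallest clade enclosing both is ((Solenopsis_brevicauda,((Cercopithecus_niger,(Neofelis_rubra,Triturus_tricolor)),Carpinus_orientalis)),((Sorghum_montanus,Columba_montanus),((Acinonyx_maculatus,Colobus_maculatus),(((Vulpes_gracilis,Alnus_litoralis),Lynx_fluviatilis),Saccharomyces_litoralis)))); the answer is its 13 terminal taxa in alphabetical order.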